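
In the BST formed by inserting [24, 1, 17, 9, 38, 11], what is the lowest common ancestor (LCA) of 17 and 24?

Tree insertion order: [24, 1, 17, 9, 38, 11]
Tree (level-order array): [24, 1, 38, None, 17, None, None, 9, None, None, 11]
In a BST, the LCA of p=17, q=24 is the first node v on the
root-to-leaf path with p <= v <= q (go left if both < v, right if both > v).
Walk from root:
  at 24: 17 <= 24 <= 24, this is the LCA
LCA = 24


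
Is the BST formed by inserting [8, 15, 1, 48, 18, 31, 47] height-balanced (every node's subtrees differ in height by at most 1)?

Tree (level-order array): [8, 1, 15, None, None, None, 48, 18, None, None, 31, None, 47]
Definition: a tree is height-balanced if, at every node, |h(left) - h(right)| <= 1 (empty subtree has height -1).
Bottom-up per-node check:
  node 1: h_left=-1, h_right=-1, diff=0 [OK], height=0
  node 47: h_left=-1, h_right=-1, diff=0 [OK], height=0
  node 31: h_left=-1, h_right=0, diff=1 [OK], height=1
  node 18: h_left=-1, h_right=1, diff=2 [FAIL (|-1-1|=2 > 1)], height=2
  node 48: h_left=2, h_right=-1, diff=3 [FAIL (|2--1|=3 > 1)], height=3
  node 15: h_left=-1, h_right=3, diff=4 [FAIL (|-1-3|=4 > 1)], height=4
  node 8: h_left=0, h_right=4, diff=4 [FAIL (|0-4|=4 > 1)], height=5
Node 18 violates the condition: |-1 - 1| = 2 > 1.
Result: Not balanced


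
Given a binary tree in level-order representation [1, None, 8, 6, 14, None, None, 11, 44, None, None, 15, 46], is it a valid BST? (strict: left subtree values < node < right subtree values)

Level-order array: [1, None, 8, 6, 14, None, None, 11, 44, None, None, 15, 46]
Validate using subtree bounds (lo, hi): at each node, require lo < value < hi,
then recurse left with hi=value and right with lo=value.
Preorder trace (stopping at first violation):
  at node 1 with bounds (-inf, +inf): OK
  at node 8 with bounds (1, +inf): OK
  at node 6 with bounds (1, 8): OK
  at node 14 with bounds (8, +inf): OK
  at node 11 with bounds (8, 14): OK
  at node 44 with bounds (14, +inf): OK
  at node 15 with bounds (14, 44): OK
  at node 46 with bounds (44, +inf): OK
No violation found at any node.
Result: Valid BST


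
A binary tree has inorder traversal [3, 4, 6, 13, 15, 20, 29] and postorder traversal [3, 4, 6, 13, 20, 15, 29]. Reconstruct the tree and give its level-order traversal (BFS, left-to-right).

Inorder:   [3, 4, 6, 13, 15, 20, 29]
Postorder: [3, 4, 6, 13, 20, 15, 29]
Algorithm: postorder visits root last, so walk postorder right-to-left;
each value is the root of the current inorder slice — split it at that
value, recurse on the right subtree first, then the left.
Recursive splits:
  root=29; inorder splits into left=[3, 4, 6, 13, 15, 20], right=[]
  root=15; inorder splits into left=[3, 4, 6, 13], right=[20]
  root=20; inorder splits into left=[], right=[]
  root=13; inorder splits into left=[3, 4, 6], right=[]
  root=6; inorder splits into left=[3, 4], right=[]
  root=4; inorder splits into left=[3], right=[]
  root=3; inorder splits into left=[], right=[]
Reconstructed level-order: [29, 15, 13, 20, 6, 4, 3]


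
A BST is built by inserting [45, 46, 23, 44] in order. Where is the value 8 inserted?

Starting tree (level order): [45, 23, 46, None, 44]
Insertion path: 45 -> 23
Result: insert 8 as left child of 23
Final tree (level order): [45, 23, 46, 8, 44]


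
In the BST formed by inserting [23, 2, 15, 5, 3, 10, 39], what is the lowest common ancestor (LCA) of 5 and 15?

Tree insertion order: [23, 2, 15, 5, 3, 10, 39]
Tree (level-order array): [23, 2, 39, None, 15, None, None, 5, None, 3, 10]
In a BST, the LCA of p=5, q=15 is the first node v on the
root-to-leaf path with p <= v <= q (go left if both < v, right if both > v).
Walk from root:
  at 23: both 5 and 15 < 23, go left
  at 2: both 5 and 15 > 2, go right
  at 15: 5 <= 15 <= 15, this is the LCA
LCA = 15


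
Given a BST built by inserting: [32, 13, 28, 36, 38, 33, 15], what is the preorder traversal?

Tree insertion order: [32, 13, 28, 36, 38, 33, 15]
Tree (level-order array): [32, 13, 36, None, 28, 33, 38, 15]
Preorder traversal: [32, 13, 28, 15, 36, 33, 38]


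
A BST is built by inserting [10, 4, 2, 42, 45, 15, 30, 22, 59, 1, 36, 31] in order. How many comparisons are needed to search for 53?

Search path for 53: 10 -> 42 -> 45 -> 59
Found: False
Comparisons: 4


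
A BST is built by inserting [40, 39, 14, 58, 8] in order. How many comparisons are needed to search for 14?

Search path for 14: 40 -> 39 -> 14
Found: True
Comparisons: 3


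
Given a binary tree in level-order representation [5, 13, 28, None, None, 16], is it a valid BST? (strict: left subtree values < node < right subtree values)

Level-order array: [5, 13, 28, None, None, 16]
Validate using subtree bounds (lo, hi): at each node, require lo < value < hi,
then recurse left with hi=value and right with lo=value.
Preorder trace (stopping at first violation):
  at node 5 with bounds (-inf, +inf): OK
  at node 13 with bounds (-inf, 5): VIOLATION
Node 13 violates its bound: not (-inf < 13 < 5).
Result: Not a valid BST


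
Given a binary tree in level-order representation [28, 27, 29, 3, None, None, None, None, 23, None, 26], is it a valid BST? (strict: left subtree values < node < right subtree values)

Level-order array: [28, 27, 29, 3, None, None, None, None, 23, None, 26]
Validate using subtree bounds (lo, hi): at each node, require lo < value < hi,
then recurse left with hi=value and right with lo=value.
Preorder trace (stopping at first violation):
  at node 28 with bounds (-inf, +inf): OK
  at node 27 with bounds (-inf, 28): OK
  at node 3 with bounds (-inf, 27): OK
  at node 23 with bounds (3, 27): OK
  at node 26 with bounds (23, 27): OK
  at node 29 with bounds (28, +inf): OK
No violation found at any node.
Result: Valid BST


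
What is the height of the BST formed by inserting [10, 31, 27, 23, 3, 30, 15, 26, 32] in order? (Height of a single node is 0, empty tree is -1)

Insertion order: [10, 31, 27, 23, 3, 30, 15, 26, 32]
Tree (level-order array): [10, 3, 31, None, None, 27, 32, 23, 30, None, None, 15, 26]
Compute height bottom-up (empty subtree = -1):
  height(3) = 1 + max(-1, -1) = 0
  height(15) = 1 + max(-1, -1) = 0
  height(26) = 1 + max(-1, -1) = 0
  height(23) = 1 + max(0, 0) = 1
  height(30) = 1 + max(-1, -1) = 0
  height(27) = 1 + max(1, 0) = 2
  height(32) = 1 + max(-1, -1) = 0
  height(31) = 1 + max(2, 0) = 3
  height(10) = 1 + max(0, 3) = 4
Height = 4


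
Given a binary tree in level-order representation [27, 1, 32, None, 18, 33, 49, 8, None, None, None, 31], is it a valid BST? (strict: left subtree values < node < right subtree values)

Level-order array: [27, 1, 32, None, 18, 33, 49, 8, None, None, None, 31]
Validate using subtree bounds (lo, hi): at each node, require lo < value < hi,
then recurse left with hi=value and right with lo=value.
Preorder trace (stopping at first violation):
  at node 27 with bounds (-inf, +inf): OK
  at node 1 with bounds (-inf, 27): OK
  at node 18 with bounds (1, 27): OK
  at node 8 with bounds (1, 18): OK
  at node 32 with bounds (27, +inf): OK
  at node 33 with bounds (27, 32): VIOLATION
Node 33 violates its bound: not (27 < 33 < 32).
Result: Not a valid BST


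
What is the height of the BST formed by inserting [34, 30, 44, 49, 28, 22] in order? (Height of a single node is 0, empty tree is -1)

Insertion order: [34, 30, 44, 49, 28, 22]
Tree (level-order array): [34, 30, 44, 28, None, None, 49, 22]
Compute height bottom-up (empty subtree = -1):
  height(22) = 1 + max(-1, -1) = 0
  height(28) = 1 + max(0, -1) = 1
  height(30) = 1 + max(1, -1) = 2
  height(49) = 1 + max(-1, -1) = 0
  height(44) = 1 + max(-1, 0) = 1
  height(34) = 1 + max(2, 1) = 3
Height = 3


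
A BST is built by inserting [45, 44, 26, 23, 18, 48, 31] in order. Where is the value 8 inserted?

Starting tree (level order): [45, 44, 48, 26, None, None, None, 23, 31, 18]
Insertion path: 45 -> 44 -> 26 -> 23 -> 18
Result: insert 8 as left child of 18
Final tree (level order): [45, 44, 48, 26, None, None, None, 23, 31, 18, None, None, None, 8]


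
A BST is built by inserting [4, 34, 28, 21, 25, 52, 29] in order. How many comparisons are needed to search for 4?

Search path for 4: 4
Found: True
Comparisons: 1


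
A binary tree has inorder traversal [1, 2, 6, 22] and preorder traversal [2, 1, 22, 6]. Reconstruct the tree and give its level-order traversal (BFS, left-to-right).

Inorder:  [1, 2, 6, 22]
Preorder: [2, 1, 22, 6]
Algorithm: preorder visits root first, so consume preorder in order;
for each root, split the current inorder slice at that value into
left-subtree inorder and right-subtree inorder, then recurse.
Recursive splits:
  root=2; inorder splits into left=[1], right=[6, 22]
  root=1; inorder splits into left=[], right=[]
  root=22; inorder splits into left=[6], right=[]
  root=6; inorder splits into left=[], right=[]
Reconstructed level-order: [2, 1, 22, 6]


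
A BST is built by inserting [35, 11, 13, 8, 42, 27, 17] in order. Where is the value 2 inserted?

Starting tree (level order): [35, 11, 42, 8, 13, None, None, None, None, None, 27, 17]
Insertion path: 35 -> 11 -> 8
Result: insert 2 as left child of 8
Final tree (level order): [35, 11, 42, 8, 13, None, None, 2, None, None, 27, None, None, 17]


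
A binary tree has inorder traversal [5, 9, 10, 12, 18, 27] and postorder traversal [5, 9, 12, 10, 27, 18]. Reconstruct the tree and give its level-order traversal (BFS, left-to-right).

Inorder:   [5, 9, 10, 12, 18, 27]
Postorder: [5, 9, 12, 10, 27, 18]
Algorithm: postorder visits root last, so walk postorder right-to-left;
each value is the root of the current inorder slice — split it at that
value, recurse on the right subtree first, then the left.
Recursive splits:
  root=18; inorder splits into left=[5, 9, 10, 12], right=[27]
  root=27; inorder splits into left=[], right=[]
  root=10; inorder splits into left=[5, 9], right=[12]
  root=12; inorder splits into left=[], right=[]
  root=9; inorder splits into left=[5], right=[]
  root=5; inorder splits into left=[], right=[]
Reconstructed level-order: [18, 10, 27, 9, 12, 5]


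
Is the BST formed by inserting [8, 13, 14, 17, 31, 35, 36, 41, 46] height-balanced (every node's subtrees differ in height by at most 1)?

Tree (level-order array): [8, None, 13, None, 14, None, 17, None, 31, None, 35, None, 36, None, 41, None, 46]
Definition: a tree is height-balanced if, at every node, |h(left) - h(right)| <= 1 (empty subtree has height -1).
Bottom-up per-node check:
  node 46: h_left=-1, h_right=-1, diff=0 [OK], height=0
  node 41: h_left=-1, h_right=0, diff=1 [OK], height=1
  node 36: h_left=-1, h_right=1, diff=2 [FAIL (|-1-1|=2 > 1)], height=2
  node 35: h_left=-1, h_right=2, diff=3 [FAIL (|-1-2|=3 > 1)], height=3
  node 31: h_left=-1, h_right=3, diff=4 [FAIL (|-1-3|=4 > 1)], height=4
  node 17: h_left=-1, h_right=4, diff=5 [FAIL (|-1-4|=5 > 1)], height=5
  node 14: h_left=-1, h_right=5, diff=6 [FAIL (|-1-5|=6 > 1)], height=6
  node 13: h_left=-1, h_right=6, diff=7 [FAIL (|-1-6|=7 > 1)], height=7
  node 8: h_left=-1, h_right=7, diff=8 [FAIL (|-1-7|=8 > 1)], height=8
Node 36 violates the condition: |-1 - 1| = 2 > 1.
Result: Not balanced


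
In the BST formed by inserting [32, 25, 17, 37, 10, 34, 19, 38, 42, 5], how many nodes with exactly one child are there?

Tree built from: [32, 25, 17, 37, 10, 34, 19, 38, 42, 5]
Tree (level-order array): [32, 25, 37, 17, None, 34, 38, 10, 19, None, None, None, 42, 5]
Rule: These are nodes with exactly 1 non-null child.
Per-node child counts:
  node 32: 2 child(ren)
  node 25: 1 child(ren)
  node 17: 2 child(ren)
  node 10: 1 child(ren)
  node 5: 0 child(ren)
  node 19: 0 child(ren)
  node 37: 2 child(ren)
  node 34: 0 child(ren)
  node 38: 1 child(ren)
  node 42: 0 child(ren)
Matching nodes: [25, 10, 38]
Count of nodes with exactly one child: 3


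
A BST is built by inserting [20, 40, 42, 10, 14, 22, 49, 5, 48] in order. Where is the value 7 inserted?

Starting tree (level order): [20, 10, 40, 5, 14, 22, 42, None, None, None, None, None, None, None, 49, 48]
Insertion path: 20 -> 10 -> 5
Result: insert 7 as right child of 5
Final tree (level order): [20, 10, 40, 5, 14, 22, 42, None, 7, None, None, None, None, None, 49, None, None, 48]


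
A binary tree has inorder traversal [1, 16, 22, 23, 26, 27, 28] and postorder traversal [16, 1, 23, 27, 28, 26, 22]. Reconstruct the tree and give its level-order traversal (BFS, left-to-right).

Inorder:   [1, 16, 22, 23, 26, 27, 28]
Postorder: [16, 1, 23, 27, 28, 26, 22]
Algorithm: postorder visits root last, so walk postorder right-to-left;
each value is the root of the current inorder slice — split it at that
value, recurse on the right subtree first, then the left.
Recursive splits:
  root=22; inorder splits into left=[1, 16], right=[23, 26, 27, 28]
  root=26; inorder splits into left=[23], right=[27, 28]
  root=28; inorder splits into left=[27], right=[]
  root=27; inorder splits into left=[], right=[]
  root=23; inorder splits into left=[], right=[]
  root=1; inorder splits into left=[], right=[16]
  root=16; inorder splits into left=[], right=[]
Reconstructed level-order: [22, 1, 26, 16, 23, 28, 27]


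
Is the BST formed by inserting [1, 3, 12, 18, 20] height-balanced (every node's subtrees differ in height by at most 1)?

Tree (level-order array): [1, None, 3, None, 12, None, 18, None, 20]
Definition: a tree is height-balanced if, at every node, |h(left) - h(right)| <= 1 (empty subtree has height -1).
Bottom-up per-node check:
  node 20: h_left=-1, h_right=-1, diff=0 [OK], height=0
  node 18: h_left=-1, h_right=0, diff=1 [OK], height=1
  node 12: h_left=-1, h_right=1, diff=2 [FAIL (|-1-1|=2 > 1)], height=2
  node 3: h_left=-1, h_right=2, diff=3 [FAIL (|-1-2|=3 > 1)], height=3
  node 1: h_left=-1, h_right=3, diff=4 [FAIL (|-1-3|=4 > 1)], height=4
Node 12 violates the condition: |-1 - 1| = 2 > 1.
Result: Not balanced


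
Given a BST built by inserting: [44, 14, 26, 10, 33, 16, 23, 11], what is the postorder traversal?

Tree insertion order: [44, 14, 26, 10, 33, 16, 23, 11]
Tree (level-order array): [44, 14, None, 10, 26, None, 11, 16, 33, None, None, None, 23]
Postorder traversal: [11, 10, 23, 16, 33, 26, 14, 44]


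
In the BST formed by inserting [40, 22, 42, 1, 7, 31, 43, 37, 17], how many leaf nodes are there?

Tree built from: [40, 22, 42, 1, 7, 31, 43, 37, 17]
Tree (level-order array): [40, 22, 42, 1, 31, None, 43, None, 7, None, 37, None, None, None, 17]
Rule: A leaf has 0 children.
Per-node child counts:
  node 40: 2 child(ren)
  node 22: 2 child(ren)
  node 1: 1 child(ren)
  node 7: 1 child(ren)
  node 17: 0 child(ren)
  node 31: 1 child(ren)
  node 37: 0 child(ren)
  node 42: 1 child(ren)
  node 43: 0 child(ren)
Matching nodes: [17, 37, 43]
Count of leaf nodes: 3


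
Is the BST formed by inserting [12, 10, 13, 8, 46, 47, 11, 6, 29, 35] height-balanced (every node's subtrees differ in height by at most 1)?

Tree (level-order array): [12, 10, 13, 8, 11, None, 46, 6, None, None, None, 29, 47, None, None, None, 35]
Definition: a tree is height-balanced if, at every node, |h(left) - h(right)| <= 1 (empty subtree has height -1).
Bottom-up per-node check:
  node 6: h_left=-1, h_right=-1, diff=0 [OK], height=0
  node 8: h_left=0, h_right=-1, diff=1 [OK], height=1
  node 11: h_left=-1, h_right=-1, diff=0 [OK], height=0
  node 10: h_left=1, h_right=0, diff=1 [OK], height=2
  node 35: h_left=-1, h_right=-1, diff=0 [OK], height=0
  node 29: h_left=-1, h_right=0, diff=1 [OK], height=1
  node 47: h_left=-1, h_right=-1, diff=0 [OK], height=0
  node 46: h_left=1, h_right=0, diff=1 [OK], height=2
  node 13: h_left=-1, h_right=2, diff=3 [FAIL (|-1-2|=3 > 1)], height=3
  node 12: h_left=2, h_right=3, diff=1 [OK], height=4
Node 13 violates the condition: |-1 - 2| = 3 > 1.
Result: Not balanced


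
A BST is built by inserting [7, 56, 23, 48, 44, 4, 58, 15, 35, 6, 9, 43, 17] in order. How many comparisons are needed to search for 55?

Search path for 55: 7 -> 56 -> 23 -> 48
Found: False
Comparisons: 4


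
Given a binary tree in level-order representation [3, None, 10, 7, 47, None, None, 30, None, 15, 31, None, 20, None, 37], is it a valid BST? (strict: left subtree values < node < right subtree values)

Level-order array: [3, None, 10, 7, 47, None, None, 30, None, 15, 31, None, 20, None, 37]
Validate using subtree bounds (lo, hi): at each node, require lo < value < hi,
then recurse left with hi=value and right with lo=value.
Preorder trace (stopping at first violation):
  at node 3 with bounds (-inf, +inf): OK
  at node 10 with bounds (3, +inf): OK
  at node 7 with bounds (3, 10): OK
  at node 47 with bounds (10, +inf): OK
  at node 30 with bounds (10, 47): OK
  at node 15 with bounds (10, 30): OK
  at node 20 with bounds (15, 30): OK
  at node 31 with bounds (30, 47): OK
  at node 37 with bounds (31, 47): OK
No violation found at any node.
Result: Valid BST


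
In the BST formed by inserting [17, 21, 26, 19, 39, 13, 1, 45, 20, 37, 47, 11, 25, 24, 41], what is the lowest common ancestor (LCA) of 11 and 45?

Tree insertion order: [17, 21, 26, 19, 39, 13, 1, 45, 20, 37, 47, 11, 25, 24, 41]
Tree (level-order array): [17, 13, 21, 1, None, 19, 26, None, 11, None, 20, 25, 39, None, None, None, None, 24, None, 37, 45, None, None, None, None, 41, 47]
In a BST, the LCA of p=11, q=45 is the first node v on the
root-to-leaf path with p <= v <= q (go left if both < v, right if both > v).
Walk from root:
  at 17: 11 <= 17 <= 45, this is the LCA
LCA = 17


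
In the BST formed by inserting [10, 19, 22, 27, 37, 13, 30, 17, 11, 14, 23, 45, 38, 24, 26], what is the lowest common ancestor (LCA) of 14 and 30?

Tree insertion order: [10, 19, 22, 27, 37, 13, 30, 17, 11, 14, 23, 45, 38, 24, 26]
Tree (level-order array): [10, None, 19, 13, 22, 11, 17, None, 27, None, None, 14, None, 23, 37, None, None, None, 24, 30, 45, None, 26, None, None, 38]
In a BST, the LCA of p=14, q=30 is the first node v on the
root-to-leaf path with p <= v <= q (go left if both < v, right if both > v).
Walk from root:
  at 10: both 14 and 30 > 10, go right
  at 19: 14 <= 19 <= 30, this is the LCA
LCA = 19


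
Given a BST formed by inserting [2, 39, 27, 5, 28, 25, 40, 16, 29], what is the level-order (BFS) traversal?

Tree insertion order: [2, 39, 27, 5, 28, 25, 40, 16, 29]
Tree (level-order array): [2, None, 39, 27, 40, 5, 28, None, None, None, 25, None, 29, 16]
BFS from the root, enqueuing left then right child of each popped node:
  queue [2] -> pop 2, enqueue [39], visited so far: [2]
  queue [39] -> pop 39, enqueue [27, 40], visited so far: [2, 39]
  queue [27, 40] -> pop 27, enqueue [5, 28], visited so far: [2, 39, 27]
  queue [40, 5, 28] -> pop 40, enqueue [none], visited so far: [2, 39, 27, 40]
  queue [5, 28] -> pop 5, enqueue [25], visited so far: [2, 39, 27, 40, 5]
  queue [28, 25] -> pop 28, enqueue [29], visited so far: [2, 39, 27, 40, 5, 28]
  queue [25, 29] -> pop 25, enqueue [16], visited so far: [2, 39, 27, 40, 5, 28, 25]
  queue [29, 16] -> pop 29, enqueue [none], visited so far: [2, 39, 27, 40, 5, 28, 25, 29]
  queue [16] -> pop 16, enqueue [none], visited so far: [2, 39, 27, 40, 5, 28, 25, 29, 16]
Result: [2, 39, 27, 40, 5, 28, 25, 29, 16]


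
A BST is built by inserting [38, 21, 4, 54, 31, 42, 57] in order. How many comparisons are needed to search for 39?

Search path for 39: 38 -> 54 -> 42
Found: False
Comparisons: 3


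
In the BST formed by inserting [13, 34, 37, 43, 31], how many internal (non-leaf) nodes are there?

Tree built from: [13, 34, 37, 43, 31]
Tree (level-order array): [13, None, 34, 31, 37, None, None, None, 43]
Rule: An internal node has at least one child.
Per-node child counts:
  node 13: 1 child(ren)
  node 34: 2 child(ren)
  node 31: 0 child(ren)
  node 37: 1 child(ren)
  node 43: 0 child(ren)
Matching nodes: [13, 34, 37]
Count of internal (non-leaf) nodes: 3


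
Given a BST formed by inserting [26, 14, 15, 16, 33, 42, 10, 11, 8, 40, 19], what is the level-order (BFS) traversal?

Tree insertion order: [26, 14, 15, 16, 33, 42, 10, 11, 8, 40, 19]
Tree (level-order array): [26, 14, 33, 10, 15, None, 42, 8, 11, None, 16, 40, None, None, None, None, None, None, 19]
BFS from the root, enqueuing left then right child of each popped node:
  queue [26] -> pop 26, enqueue [14, 33], visited so far: [26]
  queue [14, 33] -> pop 14, enqueue [10, 15], visited so far: [26, 14]
  queue [33, 10, 15] -> pop 33, enqueue [42], visited so far: [26, 14, 33]
  queue [10, 15, 42] -> pop 10, enqueue [8, 11], visited so far: [26, 14, 33, 10]
  queue [15, 42, 8, 11] -> pop 15, enqueue [16], visited so far: [26, 14, 33, 10, 15]
  queue [42, 8, 11, 16] -> pop 42, enqueue [40], visited so far: [26, 14, 33, 10, 15, 42]
  queue [8, 11, 16, 40] -> pop 8, enqueue [none], visited so far: [26, 14, 33, 10, 15, 42, 8]
  queue [11, 16, 40] -> pop 11, enqueue [none], visited so far: [26, 14, 33, 10, 15, 42, 8, 11]
  queue [16, 40] -> pop 16, enqueue [19], visited so far: [26, 14, 33, 10, 15, 42, 8, 11, 16]
  queue [40, 19] -> pop 40, enqueue [none], visited so far: [26, 14, 33, 10, 15, 42, 8, 11, 16, 40]
  queue [19] -> pop 19, enqueue [none], visited so far: [26, 14, 33, 10, 15, 42, 8, 11, 16, 40, 19]
Result: [26, 14, 33, 10, 15, 42, 8, 11, 16, 40, 19]


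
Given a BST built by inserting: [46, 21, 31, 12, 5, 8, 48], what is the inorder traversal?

Tree insertion order: [46, 21, 31, 12, 5, 8, 48]
Tree (level-order array): [46, 21, 48, 12, 31, None, None, 5, None, None, None, None, 8]
Inorder traversal: [5, 8, 12, 21, 31, 46, 48]


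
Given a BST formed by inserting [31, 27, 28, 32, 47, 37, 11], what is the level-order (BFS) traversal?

Tree insertion order: [31, 27, 28, 32, 47, 37, 11]
Tree (level-order array): [31, 27, 32, 11, 28, None, 47, None, None, None, None, 37]
BFS from the root, enqueuing left then right child of each popped node:
  queue [31] -> pop 31, enqueue [27, 32], visited so far: [31]
  queue [27, 32] -> pop 27, enqueue [11, 28], visited so far: [31, 27]
  queue [32, 11, 28] -> pop 32, enqueue [47], visited so far: [31, 27, 32]
  queue [11, 28, 47] -> pop 11, enqueue [none], visited so far: [31, 27, 32, 11]
  queue [28, 47] -> pop 28, enqueue [none], visited so far: [31, 27, 32, 11, 28]
  queue [47] -> pop 47, enqueue [37], visited so far: [31, 27, 32, 11, 28, 47]
  queue [37] -> pop 37, enqueue [none], visited so far: [31, 27, 32, 11, 28, 47, 37]
Result: [31, 27, 32, 11, 28, 47, 37]


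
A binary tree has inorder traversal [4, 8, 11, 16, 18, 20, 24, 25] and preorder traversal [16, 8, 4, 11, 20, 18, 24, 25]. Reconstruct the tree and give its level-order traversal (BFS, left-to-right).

Inorder:  [4, 8, 11, 16, 18, 20, 24, 25]
Preorder: [16, 8, 4, 11, 20, 18, 24, 25]
Algorithm: preorder visits root first, so consume preorder in order;
for each root, split the current inorder slice at that value into
left-subtree inorder and right-subtree inorder, then recurse.
Recursive splits:
  root=16; inorder splits into left=[4, 8, 11], right=[18, 20, 24, 25]
  root=8; inorder splits into left=[4], right=[11]
  root=4; inorder splits into left=[], right=[]
  root=11; inorder splits into left=[], right=[]
  root=20; inorder splits into left=[18], right=[24, 25]
  root=18; inorder splits into left=[], right=[]
  root=24; inorder splits into left=[], right=[25]
  root=25; inorder splits into left=[], right=[]
Reconstructed level-order: [16, 8, 20, 4, 11, 18, 24, 25]


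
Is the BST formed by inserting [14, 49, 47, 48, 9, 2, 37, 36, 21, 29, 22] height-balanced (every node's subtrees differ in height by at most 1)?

Tree (level-order array): [14, 9, 49, 2, None, 47, None, None, None, 37, 48, 36, None, None, None, 21, None, None, 29, 22]
Definition: a tree is height-balanced if, at every node, |h(left) - h(right)| <= 1 (empty subtree has height -1).
Bottom-up per-node check:
  node 2: h_left=-1, h_right=-1, diff=0 [OK], height=0
  node 9: h_left=0, h_right=-1, diff=1 [OK], height=1
  node 22: h_left=-1, h_right=-1, diff=0 [OK], height=0
  node 29: h_left=0, h_right=-1, diff=1 [OK], height=1
  node 21: h_left=-1, h_right=1, diff=2 [FAIL (|-1-1|=2 > 1)], height=2
  node 36: h_left=2, h_right=-1, diff=3 [FAIL (|2--1|=3 > 1)], height=3
  node 37: h_left=3, h_right=-1, diff=4 [FAIL (|3--1|=4 > 1)], height=4
  node 48: h_left=-1, h_right=-1, diff=0 [OK], height=0
  node 47: h_left=4, h_right=0, diff=4 [FAIL (|4-0|=4 > 1)], height=5
  node 49: h_left=5, h_right=-1, diff=6 [FAIL (|5--1|=6 > 1)], height=6
  node 14: h_left=1, h_right=6, diff=5 [FAIL (|1-6|=5 > 1)], height=7
Node 21 violates the condition: |-1 - 1| = 2 > 1.
Result: Not balanced


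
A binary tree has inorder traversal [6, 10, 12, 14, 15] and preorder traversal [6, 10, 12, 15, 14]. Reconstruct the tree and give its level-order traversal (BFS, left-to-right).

Inorder:  [6, 10, 12, 14, 15]
Preorder: [6, 10, 12, 15, 14]
Algorithm: preorder visits root first, so consume preorder in order;
for each root, split the current inorder slice at that value into
left-subtree inorder and right-subtree inorder, then recurse.
Recursive splits:
  root=6; inorder splits into left=[], right=[10, 12, 14, 15]
  root=10; inorder splits into left=[], right=[12, 14, 15]
  root=12; inorder splits into left=[], right=[14, 15]
  root=15; inorder splits into left=[14], right=[]
  root=14; inorder splits into left=[], right=[]
Reconstructed level-order: [6, 10, 12, 15, 14]


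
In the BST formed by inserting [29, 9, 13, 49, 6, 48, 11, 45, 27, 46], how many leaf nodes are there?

Tree built from: [29, 9, 13, 49, 6, 48, 11, 45, 27, 46]
Tree (level-order array): [29, 9, 49, 6, 13, 48, None, None, None, 11, 27, 45, None, None, None, None, None, None, 46]
Rule: A leaf has 0 children.
Per-node child counts:
  node 29: 2 child(ren)
  node 9: 2 child(ren)
  node 6: 0 child(ren)
  node 13: 2 child(ren)
  node 11: 0 child(ren)
  node 27: 0 child(ren)
  node 49: 1 child(ren)
  node 48: 1 child(ren)
  node 45: 1 child(ren)
  node 46: 0 child(ren)
Matching nodes: [6, 11, 27, 46]
Count of leaf nodes: 4


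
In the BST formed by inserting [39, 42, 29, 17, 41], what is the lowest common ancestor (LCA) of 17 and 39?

Tree insertion order: [39, 42, 29, 17, 41]
Tree (level-order array): [39, 29, 42, 17, None, 41]
In a BST, the LCA of p=17, q=39 is the first node v on the
root-to-leaf path with p <= v <= q (go left if both < v, right if both > v).
Walk from root:
  at 39: 17 <= 39 <= 39, this is the LCA
LCA = 39


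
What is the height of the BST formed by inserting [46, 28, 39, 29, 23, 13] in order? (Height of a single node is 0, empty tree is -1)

Insertion order: [46, 28, 39, 29, 23, 13]
Tree (level-order array): [46, 28, None, 23, 39, 13, None, 29]
Compute height bottom-up (empty subtree = -1):
  height(13) = 1 + max(-1, -1) = 0
  height(23) = 1 + max(0, -1) = 1
  height(29) = 1 + max(-1, -1) = 0
  height(39) = 1 + max(0, -1) = 1
  height(28) = 1 + max(1, 1) = 2
  height(46) = 1 + max(2, -1) = 3
Height = 3


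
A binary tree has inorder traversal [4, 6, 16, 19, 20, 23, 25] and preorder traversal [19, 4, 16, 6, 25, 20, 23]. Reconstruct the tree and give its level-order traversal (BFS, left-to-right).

Inorder:  [4, 6, 16, 19, 20, 23, 25]
Preorder: [19, 4, 16, 6, 25, 20, 23]
Algorithm: preorder visits root first, so consume preorder in order;
for each root, split the current inorder slice at that value into
left-subtree inorder and right-subtree inorder, then recurse.
Recursive splits:
  root=19; inorder splits into left=[4, 6, 16], right=[20, 23, 25]
  root=4; inorder splits into left=[], right=[6, 16]
  root=16; inorder splits into left=[6], right=[]
  root=6; inorder splits into left=[], right=[]
  root=25; inorder splits into left=[20, 23], right=[]
  root=20; inorder splits into left=[], right=[23]
  root=23; inorder splits into left=[], right=[]
Reconstructed level-order: [19, 4, 25, 16, 20, 6, 23]


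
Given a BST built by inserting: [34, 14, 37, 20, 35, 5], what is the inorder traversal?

Tree insertion order: [34, 14, 37, 20, 35, 5]
Tree (level-order array): [34, 14, 37, 5, 20, 35]
Inorder traversal: [5, 14, 20, 34, 35, 37]


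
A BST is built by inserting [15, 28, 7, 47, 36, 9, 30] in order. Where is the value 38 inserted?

Starting tree (level order): [15, 7, 28, None, 9, None, 47, None, None, 36, None, 30]
Insertion path: 15 -> 28 -> 47 -> 36
Result: insert 38 as right child of 36
Final tree (level order): [15, 7, 28, None, 9, None, 47, None, None, 36, None, 30, 38]


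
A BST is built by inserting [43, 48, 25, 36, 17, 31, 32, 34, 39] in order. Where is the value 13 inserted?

Starting tree (level order): [43, 25, 48, 17, 36, None, None, None, None, 31, 39, None, 32, None, None, None, 34]
Insertion path: 43 -> 25 -> 17
Result: insert 13 as left child of 17
Final tree (level order): [43, 25, 48, 17, 36, None, None, 13, None, 31, 39, None, None, None, 32, None, None, None, 34]


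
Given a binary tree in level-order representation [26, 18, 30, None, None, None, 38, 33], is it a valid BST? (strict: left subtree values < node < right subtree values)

Level-order array: [26, 18, 30, None, None, None, 38, 33]
Validate using subtree bounds (lo, hi): at each node, require lo < value < hi,
then recurse left with hi=value and right with lo=value.
Preorder trace (stopping at first violation):
  at node 26 with bounds (-inf, +inf): OK
  at node 18 with bounds (-inf, 26): OK
  at node 30 with bounds (26, +inf): OK
  at node 38 with bounds (30, +inf): OK
  at node 33 with bounds (30, 38): OK
No violation found at any node.
Result: Valid BST


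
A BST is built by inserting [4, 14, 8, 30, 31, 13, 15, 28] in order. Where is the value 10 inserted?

Starting tree (level order): [4, None, 14, 8, 30, None, 13, 15, 31, None, None, None, 28]
Insertion path: 4 -> 14 -> 8 -> 13
Result: insert 10 as left child of 13
Final tree (level order): [4, None, 14, 8, 30, None, 13, 15, 31, 10, None, None, 28]


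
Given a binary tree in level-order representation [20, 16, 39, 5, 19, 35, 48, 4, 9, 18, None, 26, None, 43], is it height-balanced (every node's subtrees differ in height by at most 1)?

Tree (level-order array): [20, 16, 39, 5, 19, 35, 48, 4, 9, 18, None, 26, None, 43]
Definition: a tree is height-balanced if, at every node, |h(left) - h(right)| <= 1 (empty subtree has height -1).
Bottom-up per-node check:
  node 4: h_left=-1, h_right=-1, diff=0 [OK], height=0
  node 9: h_left=-1, h_right=-1, diff=0 [OK], height=0
  node 5: h_left=0, h_right=0, diff=0 [OK], height=1
  node 18: h_left=-1, h_right=-1, diff=0 [OK], height=0
  node 19: h_left=0, h_right=-1, diff=1 [OK], height=1
  node 16: h_left=1, h_right=1, diff=0 [OK], height=2
  node 26: h_left=-1, h_right=-1, diff=0 [OK], height=0
  node 35: h_left=0, h_right=-1, diff=1 [OK], height=1
  node 43: h_left=-1, h_right=-1, diff=0 [OK], height=0
  node 48: h_left=0, h_right=-1, diff=1 [OK], height=1
  node 39: h_left=1, h_right=1, diff=0 [OK], height=2
  node 20: h_left=2, h_right=2, diff=0 [OK], height=3
All nodes satisfy the balance condition.
Result: Balanced


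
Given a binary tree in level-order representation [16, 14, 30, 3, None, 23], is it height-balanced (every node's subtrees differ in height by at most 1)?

Tree (level-order array): [16, 14, 30, 3, None, 23]
Definition: a tree is height-balanced if, at every node, |h(left) - h(right)| <= 1 (empty subtree has height -1).
Bottom-up per-node check:
  node 3: h_left=-1, h_right=-1, diff=0 [OK], height=0
  node 14: h_left=0, h_right=-1, diff=1 [OK], height=1
  node 23: h_left=-1, h_right=-1, diff=0 [OK], height=0
  node 30: h_left=0, h_right=-1, diff=1 [OK], height=1
  node 16: h_left=1, h_right=1, diff=0 [OK], height=2
All nodes satisfy the balance condition.
Result: Balanced


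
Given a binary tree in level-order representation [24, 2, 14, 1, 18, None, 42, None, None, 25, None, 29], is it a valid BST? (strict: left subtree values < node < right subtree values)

Level-order array: [24, 2, 14, 1, 18, None, 42, None, None, 25, None, 29]
Validate using subtree bounds (lo, hi): at each node, require lo < value < hi,
then recurse left with hi=value and right with lo=value.
Preorder trace (stopping at first violation):
  at node 24 with bounds (-inf, +inf): OK
  at node 2 with bounds (-inf, 24): OK
  at node 1 with bounds (-inf, 2): OK
  at node 18 with bounds (2, 24): OK
  at node 25 with bounds (2, 18): VIOLATION
Node 25 violates its bound: not (2 < 25 < 18).
Result: Not a valid BST


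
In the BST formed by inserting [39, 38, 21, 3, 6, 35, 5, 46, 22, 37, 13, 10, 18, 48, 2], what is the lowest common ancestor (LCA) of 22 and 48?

Tree insertion order: [39, 38, 21, 3, 6, 35, 5, 46, 22, 37, 13, 10, 18, 48, 2]
Tree (level-order array): [39, 38, 46, 21, None, None, 48, 3, 35, None, None, 2, 6, 22, 37, None, None, 5, 13, None, None, None, None, None, None, 10, 18]
In a BST, the LCA of p=22, q=48 is the first node v on the
root-to-leaf path with p <= v <= q (go left if both < v, right if both > v).
Walk from root:
  at 39: 22 <= 39 <= 48, this is the LCA
LCA = 39


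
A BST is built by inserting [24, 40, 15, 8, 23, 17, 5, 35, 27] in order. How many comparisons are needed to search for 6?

Search path for 6: 24 -> 15 -> 8 -> 5
Found: False
Comparisons: 4


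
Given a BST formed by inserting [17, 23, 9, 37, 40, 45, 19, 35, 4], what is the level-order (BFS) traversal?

Tree insertion order: [17, 23, 9, 37, 40, 45, 19, 35, 4]
Tree (level-order array): [17, 9, 23, 4, None, 19, 37, None, None, None, None, 35, 40, None, None, None, 45]
BFS from the root, enqueuing left then right child of each popped node:
  queue [17] -> pop 17, enqueue [9, 23], visited so far: [17]
  queue [9, 23] -> pop 9, enqueue [4], visited so far: [17, 9]
  queue [23, 4] -> pop 23, enqueue [19, 37], visited so far: [17, 9, 23]
  queue [4, 19, 37] -> pop 4, enqueue [none], visited so far: [17, 9, 23, 4]
  queue [19, 37] -> pop 19, enqueue [none], visited so far: [17, 9, 23, 4, 19]
  queue [37] -> pop 37, enqueue [35, 40], visited so far: [17, 9, 23, 4, 19, 37]
  queue [35, 40] -> pop 35, enqueue [none], visited so far: [17, 9, 23, 4, 19, 37, 35]
  queue [40] -> pop 40, enqueue [45], visited so far: [17, 9, 23, 4, 19, 37, 35, 40]
  queue [45] -> pop 45, enqueue [none], visited so far: [17, 9, 23, 4, 19, 37, 35, 40, 45]
Result: [17, 9, 23, 4, 19, 37, 35, 40, 45]


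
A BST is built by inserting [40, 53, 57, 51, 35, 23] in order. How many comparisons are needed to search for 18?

Search path for 18: 40 -> 35 -> 23
Found: False
Comparisons: 3


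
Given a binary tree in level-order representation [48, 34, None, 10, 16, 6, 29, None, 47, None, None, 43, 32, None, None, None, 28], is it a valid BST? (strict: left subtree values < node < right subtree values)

Level-order array: [48, 34, None, 10, 16, 6, 29, None, 47, None, None, 43, 32, None, None, None, 28]
Validate using subtree bounds (lo, hi): at each node, require lo < value < hi,
then recurse left with hi=value and right with lo=value.
Preorder trace (stopping at first violation):
  at node 48 with bounds (-inf, +inf): OK
  at node 34 with bounds (-inf, 48): OK
  at node 10 with bounds (-inf, 34): OK
  at node 6 with bounds (-inf, 10): OK
  at node 29 with bounds (10, 34): OK
  at node 43 with bounds (10, 29): VIOLATION
Node 43 violates its bound: not (10 < 43 < 29).
Result: Not a valid BST


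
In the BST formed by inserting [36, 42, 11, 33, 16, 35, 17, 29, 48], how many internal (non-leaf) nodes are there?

Tree built from: [36, 42, 11, 33, 16, 35, 17, 29, 48]
Tree (level-order array): [36, 11, 42, None, 33, None, 48, 16, 35, None, None, None, 17, None, None, None, 29]
Rule: An internal node has at least one child.
Per-node child counts:
  node 36: 2 child(ren)
  node 11: 1 child(ren)
  node 33: 2 child(ren)
  node 16: 1 child(ren)
  node 17: 1 child(ren)
  node 29: 0 child(ren)
  node 35: 0 child(ren)
  node 42: 1 child(ren)
  node 48: 0 child(ren)
Matching nodes: [36, 11, 33, 16, 17, 42]
Count of internal (non-leaf) nodes: 6


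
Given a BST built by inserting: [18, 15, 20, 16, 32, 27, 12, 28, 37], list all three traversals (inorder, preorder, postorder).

Tree insertion order: [18, 15, 20, 16, 32, 27, 12, 28, 37]
Tree (level-order array): [18, 15, 20, 12, 16, None, 32, None, None, None, None, 27, 37, None, 28]
Inorder (L, root, R): [12, 15, 16, 18, 20, 27, 28, 32, 37]
Preorder (root, L, R): [18, 15, 12, 16, 20, 32, 27, 28, 37]
Postorder (L, R, root): [12, 16, 15, 28, 27, 37, 32, 20, 18]


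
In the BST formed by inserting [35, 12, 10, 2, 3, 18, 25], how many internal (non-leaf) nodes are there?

Tree built from: [35, 12, 10, 2, 3, 18, 25]
Tree (level-order array): [35, 12, None, 10, 18, 2, None, None, 25, None, 3]
Rule: An internal node has at least one child.
Per-node child counts:
  node 35: 1 child(ren)
  node 12: 2 child(ren)
  node 10: 1 child(ren)
  node 2: 1 child(ren)
  node 3: 0 child(ren)
  node 18: 1 child(ren)
  node 25: 0 child(ren)
Matching nodes: [35, 12, 10, 2, 18]
Count of internal (non-leaf) nodes: 5


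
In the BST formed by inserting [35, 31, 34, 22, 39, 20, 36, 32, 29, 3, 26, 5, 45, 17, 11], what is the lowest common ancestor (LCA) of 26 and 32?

Tree insertion order: [35, 31, 34, 22, 39, 20, 36, 32, 29, 3, 26, 5, 45, 17, 11]
Tree (level-order array): [35, 31, 39, 22, 34, 36, 45, 20, 29, 32, None, None, None, None, None, 3, None, 26, None, None, None, None, 5, None, None, None, 17, 11]
In a BST, the LCA of p=26, q=32 is the first node v on the
root-to-leaf path with p <= v <= q (go left if both < v, right if both > v).
Walk from root:
  at 35: both 26 and 32 < 35, go left
  at 31: 26 <= 31 <= 32, this is the LCA
LCA = 31


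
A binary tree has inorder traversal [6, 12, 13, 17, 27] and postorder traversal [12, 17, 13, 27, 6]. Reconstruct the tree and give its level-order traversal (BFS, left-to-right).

Inorder:   [6, 12, 13, 17, 27]
Postorder: [12, 17, 13, 27, 6]
Algorithm: postorder visits root last, so walk postorder right-to-left;
each value is the root of the current inorder slice — split it at that
value, recurse on the right subtree first, then the left.
Recursive splits:
  root=6; inorder splits into left=[], right=[12, 13, 17, 27]
  root=27; inorder splits into left=[12, 13, 17], right=[]
  root=13; inorder splits into left=[12], right=[17]
  root=17; inorder splits into left=[], right=[]
  root=12; inorder splits into left=[], right=[]
Reconstructed level-order: [6, 27, 13, 12, 17]


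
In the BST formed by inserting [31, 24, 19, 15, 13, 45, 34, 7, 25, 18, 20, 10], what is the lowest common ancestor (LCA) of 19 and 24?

Tree insertion order: [31, 24, 19, 15, 13, 45, 34, 7, 25, 18, 20, 10]
Tree (level-order array): [31, 24, 45, 19, 25, 34, None, 15, 20, None, None, None, None, 13, 18, None, None, 7, None, None, None, None, 10]
In a BST, the LCA of p=19, q=24 is the first node v on the
root-to-leaf path with p <= v <= q (go left if both < v, right if both > v).
Walk from root:
  at 31: both 19 and 24 < 31, go left
  at 24: 19 <= 24 <= 24, this is the LCA
LCA = 24


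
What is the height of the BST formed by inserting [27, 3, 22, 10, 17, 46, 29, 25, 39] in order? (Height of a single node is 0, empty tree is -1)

Insertion order: [27, 3, 22, 10, 17, 46, 29, 25, 39]
Tree (level-order array): [27, 3, 46, None, 22, 29, None, 10, 25, None, 39, None, 17]
Compute height bottom-up (empty subtree = -1):
  height(17) = 1 + max(-1, -1) = 0
  height(10) = 1 + max(-1, 0) = 1
  height(25) = 1 + max(-1, -1) = 0
  height(22) = 1 + max(1, 0) = 2
  height(3) = 1 + max(-1, 2) = 3
  height(39) = 1 + max(-1, -1) = 0
  height(29) = 1 + max(-1, 0) = 1
  height(46) = 1 + max(1, -1) = 2
  height(27) = 1 + max(3, 2) = 4
Height = 4


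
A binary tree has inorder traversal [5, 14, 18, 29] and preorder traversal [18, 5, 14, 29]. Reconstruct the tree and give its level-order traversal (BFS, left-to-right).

Inorder:  [5, 14, 18, 29]
Preorder: [18, 5, 14, 29]
Algorithm: preorder visits root first, so consume preorder in order;
for each root, split the current inorder slice at that value into
left-subtree inorder and right-subtree inorder, then recurse.
Recursive splits:
  root=18; inorder splits into left=[5, 14], right=[29]
  root=5; inorder splits into left=[], right=[14]
  root=14; inorder splits into left=[], right=[]
  root=29; inorder splits into left=[], right=[]
Reconstructed level-order: [18, 5, 29, 14]
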